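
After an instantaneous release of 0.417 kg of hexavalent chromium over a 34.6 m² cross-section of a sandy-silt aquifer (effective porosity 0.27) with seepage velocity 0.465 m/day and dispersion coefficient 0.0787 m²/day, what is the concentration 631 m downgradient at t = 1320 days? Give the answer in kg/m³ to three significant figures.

For an instantaneous plane source, C(x,t) = M/(n_e·A·√(4πDt)) · exp(−(x−vt)²/(4Dt)), with n_e·A the pore (flow) area.
Plume center vt = 0.465 × 1320 = 613.8 m, so the well at 631 m is 17.2 m downgradient of the peak.
√(4πDt) = 36.13 m, giving peak height M/(n_e·A·√(4πDt)) = 0.417/(0.27 × 34.6 × 36.13) = 0.001235 kg/m³.
(x−vt)²/(4Dt) = (17.2)²/(4 × 0.0787 × 1320) = 0.7119; exp(−0.7119) = 0.4907.
C = 0.001235 × 0.4907 = 0.000606 kg/m³.

0.000606 kg/m³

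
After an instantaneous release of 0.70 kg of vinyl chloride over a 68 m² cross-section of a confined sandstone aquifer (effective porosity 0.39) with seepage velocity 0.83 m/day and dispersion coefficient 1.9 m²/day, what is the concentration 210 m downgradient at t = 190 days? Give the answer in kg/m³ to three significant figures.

For an instantaneous plane source, C(x,t) = M/(n_e·A·√(4πDt)) · exp(−(x−vt)²/(4Dt)), with n_e·A the pore (flow) area.
Plume center vt = 0.83 × 190 = 157.7 m, so the well at 210 m is 52.3 m downgradient of the peak.
√(4πDt) = 67.35 m, giving peak height M/(n_e·A·√(4πDt)) = 0.70/(0.39 × 68 × 67.35) = 0.0003919 kg/m³.
(x−vt)²/(4Dt) = (52.3)²/(4 × 1.9 × 190) = 1.894; exp(−1.894) = 0.1505.
C = 0.0003919 × 0.1505 = 5.90e-05 kg/m³.

5.90e-05 kg/m³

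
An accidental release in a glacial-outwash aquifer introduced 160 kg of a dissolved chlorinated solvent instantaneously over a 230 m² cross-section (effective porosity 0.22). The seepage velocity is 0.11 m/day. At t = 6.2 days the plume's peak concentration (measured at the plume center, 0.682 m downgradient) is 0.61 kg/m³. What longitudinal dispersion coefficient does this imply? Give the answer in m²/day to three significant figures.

At the plume center C_max = M/(n_e·A·√(4πDt)), so D = M²/(4πt·(n_e·A·C_max)²).
n_e·A·C_max = 0.22 × 230 × 0.61 = 30.87 kg/m.
D = 160²/(4π × 6.2 × 30.87²) = 0.345 m²/day.

0.345 m²/day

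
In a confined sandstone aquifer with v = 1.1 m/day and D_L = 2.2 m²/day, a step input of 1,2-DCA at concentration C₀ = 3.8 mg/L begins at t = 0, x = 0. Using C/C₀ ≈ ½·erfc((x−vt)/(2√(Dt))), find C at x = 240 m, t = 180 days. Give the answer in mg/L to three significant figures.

0.258 mg/L

For a continuous step input, C/C₀ ≈ ½·erfc((x−vt)/(2√(Dt))).
vt = 1.1 × 180 = 198 m and 2√(Dt) = 2√(2.2 × 180) = 39.80 m.
Argument (x−vt)/(2√(Dt)) = (240 − 198)/39.80 = 1.055; ½·erfc(1.055) = 0.06785.
C = 3.8 × 0.06785 = 0.258 mg/L.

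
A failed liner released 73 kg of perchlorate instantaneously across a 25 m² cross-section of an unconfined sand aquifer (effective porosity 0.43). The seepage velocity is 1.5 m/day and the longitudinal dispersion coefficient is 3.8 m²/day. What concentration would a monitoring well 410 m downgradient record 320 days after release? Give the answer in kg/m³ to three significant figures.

For an instantaneous plane source, C(x,t) = M/(n_e·A·√(4πDt)) · exp(−(x−vt)²/(4Dt)), with n_e·A the pore (flow) area.
Plume center vt = 1.5 × 320 = 480 m, so the well at 410 m is 70 m upgradient of the peak.
√(4πDt) = 123.6 m, giving peak height M/(n_e·A·√(4πDt)) = 73/(0.43 × 25 × 123.6) = 0.05494 kg/m³.
(x−vt)²/(4Dt) = (-70)²/(4 × 3.8 × 320) = 1.007; exp(−1.007) = 0.3653.
C = 0.05494 × 0.3653 = 0.0201 kg/m³.

0.0201 kg/m³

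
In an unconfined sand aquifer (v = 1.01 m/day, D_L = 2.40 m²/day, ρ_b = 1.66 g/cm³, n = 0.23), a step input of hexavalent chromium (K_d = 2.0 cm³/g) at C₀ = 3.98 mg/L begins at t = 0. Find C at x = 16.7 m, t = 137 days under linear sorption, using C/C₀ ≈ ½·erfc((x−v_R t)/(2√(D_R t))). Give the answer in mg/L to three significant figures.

Retardation factor R = 1 + ρ_b·K_d/n = 1 + 1.66 × 2.0/0.23 = 15.43.
Sorption retards both mechanisms: v_R = v/R = 0.06546 m/day, D_R = D/R = 0.1555 m²/day.
v_R·t = 0.06546 × 137 = 8.96802 m; 2√(D_R t) = 9.231 m; argument = (16.7 − 8.96802)/9.231 = 0.8376.
C = C₀ × ½·erfc(0.8376) = 3.98 × 0.1181 = 0.470 mg/L.

0.470 mg/L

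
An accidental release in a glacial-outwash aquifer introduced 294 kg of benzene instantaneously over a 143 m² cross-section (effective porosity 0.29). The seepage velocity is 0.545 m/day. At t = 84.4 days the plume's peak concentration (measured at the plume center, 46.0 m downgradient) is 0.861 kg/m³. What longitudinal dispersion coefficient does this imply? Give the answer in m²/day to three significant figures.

At the plume center C_max = M/(n_e·A·√(4πDt)), so D = M²/(4πt·(n_e·A·C_max)²).
n_e·A·C_max = 0.29 × 143 × 0.861 = 35.71 kg/m.
D = 294²/(4π × 84.4 × 35.71²) = 0.0639 m²/day.

0.0639 m²/day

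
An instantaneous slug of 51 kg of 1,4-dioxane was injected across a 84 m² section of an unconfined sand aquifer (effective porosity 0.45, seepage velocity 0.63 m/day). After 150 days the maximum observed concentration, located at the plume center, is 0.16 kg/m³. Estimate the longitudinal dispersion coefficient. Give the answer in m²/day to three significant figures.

0.0377 m²/day

At the plume center C_max = M/(n_e·A·√(4πDt)), so D = M²/(4πt·(n_e·A·C_max)²).
n_e·A·C_max = 0.45 × 84 × 0.16 = 6.048 kg/m.
D = 51²/(4π × 150 × 6.048²) = 0.0377 m²/day.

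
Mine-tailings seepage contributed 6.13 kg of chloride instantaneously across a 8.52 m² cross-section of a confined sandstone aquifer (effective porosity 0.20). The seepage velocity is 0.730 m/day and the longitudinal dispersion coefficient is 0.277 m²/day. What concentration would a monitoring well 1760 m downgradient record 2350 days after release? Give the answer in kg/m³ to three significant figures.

For an instantaneous plane source, C(x,t) = M/(n_e·A·√(4πDt)) · exp(−(x−vt)²/(4Dt)), with n_e·A the pore (flow) area.
Plume center vt = 0.730 × 2350 = 1715.5 m, so the well at 1760 m is 44.5 m downgradient of the peak.
√(4πDt) = 90.44 m, giving peak height M/(n_e·A·√(4πDt)) = 6.13/(0.20 × 8.52 × 90.44) = 0.03978 kg/m³.
(x−vt)²/(4Dt) = (44.5)²/(4 × 0.277 × 2350) = 0.7605; exp(−0.7605) = 0.4674.
C = 0.03978 × 0.4674 = 0.0186 kg/m³.

0.0186 kg/m³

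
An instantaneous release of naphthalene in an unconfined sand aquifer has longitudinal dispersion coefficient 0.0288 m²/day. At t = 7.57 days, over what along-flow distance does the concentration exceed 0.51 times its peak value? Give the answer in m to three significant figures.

The plume is Gaussian with σ = √(2Dt) = √(2 × 0.0288 × 7.57) = 0.6603 m.
C/C_peak = exp(−Δx²/(2σ²)) = 0.51 ⇒ Δx = σ·√(−2 ln 0.51) = 0.6603 × 1.160 = 0.7659 m.
Width = 2Δx = 1.53 m.

1.53 m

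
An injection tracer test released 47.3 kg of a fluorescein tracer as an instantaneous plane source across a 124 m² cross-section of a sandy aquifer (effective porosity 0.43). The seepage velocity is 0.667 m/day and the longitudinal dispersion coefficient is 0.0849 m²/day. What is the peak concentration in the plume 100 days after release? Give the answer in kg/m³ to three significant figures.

0.0859 kg/m³

The peak of an instantaneous 1D plume sits at x = vt; there the Gaussian factor is 1 and C_max = M/(n_e·A·√(4πDt)), where n_e·A is the pore area the mass is dissolved in.
√(4πDt) = √(4π × 0.0849 × 100) = 10.33 m, so C_max = 47.3/(0.43 × 124 × 10.33) = 0.0859 kg/m³.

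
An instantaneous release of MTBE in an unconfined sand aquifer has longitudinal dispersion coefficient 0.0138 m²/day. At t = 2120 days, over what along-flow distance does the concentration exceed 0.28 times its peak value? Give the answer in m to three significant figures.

24.4 m

The plume is Gaussian with σ = √(2Dt) = √(2 × 0.0138 × 2120) = 7.649 m.
C/C_peak = exp(−Δx²/(2σ²)) = 0.28 ⇒ Δx = σ·√(−2 ln 0.28) = 7.649 × 1.596 = 12.21 m.
Width = 2Δx = 24.4 m.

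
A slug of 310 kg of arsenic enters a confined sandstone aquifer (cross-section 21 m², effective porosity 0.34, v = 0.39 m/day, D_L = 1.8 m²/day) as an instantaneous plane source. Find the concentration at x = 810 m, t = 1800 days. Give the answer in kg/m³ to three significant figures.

0.0875 kg/m³

For an instantaneous plane source, C(x,t) = M/(n_e·A·√(4πDt)) · exp(−(x−vt)²/(4Dt)), with n_e·A the pore (flow) area.
Plume center vt = 0.39 × 1800 = 702 m, so the well at 810 m is 108 m downgradient of the peak.
√(4πDt) = 201.8 m, giving peak height M/(n_e·A·√(4πDt)) = 310/(0.34 × 21 × 201.8) = 0.2152 kg/m³.
(x−vt)²/(4Dt) = (108)²/(4 × 1.8 × 1800) = 0.9000; exp(−0.9000) = 0.4066.
C = 0.2152 × 0.4066 = 0.0875 kg/m³.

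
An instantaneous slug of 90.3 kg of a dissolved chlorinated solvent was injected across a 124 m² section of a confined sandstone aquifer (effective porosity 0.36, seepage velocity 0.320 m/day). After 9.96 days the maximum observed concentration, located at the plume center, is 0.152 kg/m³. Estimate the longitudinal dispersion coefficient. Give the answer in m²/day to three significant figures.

At the plume center C_max = M/(n_e·A·√(4πDt)), so D = M²/(4πt·(n_e·A·C_max)²).
n_e·A·C_max = 0.36 × 124 × 0.152 = 6.785 kg/m.
D = 90.3²/(4π × 9.96 × 6.785²) = 1.42 m²/day.

1.42 m²/day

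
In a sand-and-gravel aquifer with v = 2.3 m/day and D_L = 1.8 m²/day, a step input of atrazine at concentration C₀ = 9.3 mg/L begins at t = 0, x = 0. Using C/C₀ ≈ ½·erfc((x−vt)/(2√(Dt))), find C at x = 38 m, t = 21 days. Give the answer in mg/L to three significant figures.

For a continuous step input, C/C₀ ≈ ½·erfc((x−vt)/(2√(Dt))).
vt = 2.3 × 21 = 48.3 m and 2√(Dt) = 2√(1.8 × 21) = 12.30 m.
Argument (x−vt)/(2√(Dt)) = (38 − 48.3)/12.30 = -0.8374; ½·erfc(-0.8374) = 0.8818.
C = 9.3 × 0.8818 = 8.20 mg/L.

8.20 mg/L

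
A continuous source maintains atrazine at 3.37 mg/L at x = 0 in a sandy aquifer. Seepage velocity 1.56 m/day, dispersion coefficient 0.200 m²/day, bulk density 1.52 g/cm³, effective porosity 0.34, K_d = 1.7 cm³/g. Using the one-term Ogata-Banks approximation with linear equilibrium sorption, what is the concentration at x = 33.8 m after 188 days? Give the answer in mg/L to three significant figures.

Retardation factor R = 1 + ρ_b·K_d/n = 1 + 1.52 × 1.7/0.34 = 8.600.
Sorption retards both mechanisms: v_R = v/R = 0.1814 m/day, D_R = D/R = 0.02326 m²/day.
v_R·t = 0.1814 × 188 = 34.1032 m; 2√(D_R t) = 4.182 m; argument = (33.8 − 34.1032)/4.182 = -0.07250.
C = C₀ × ½·erfc(-0.07250) = 3.37 × 0.5408 = 1.82 mg/L.

1.82 mg/L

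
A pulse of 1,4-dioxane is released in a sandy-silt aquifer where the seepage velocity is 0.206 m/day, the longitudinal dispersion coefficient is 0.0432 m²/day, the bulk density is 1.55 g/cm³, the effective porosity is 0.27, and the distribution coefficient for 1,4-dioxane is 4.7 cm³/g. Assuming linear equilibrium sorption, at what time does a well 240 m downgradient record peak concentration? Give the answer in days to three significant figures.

Retardation factor R = 1 + ρ_b·K_d/n = 1 + 1.55 × 4.7/0.27 = 27.98.
Sorption retards both mechanisms: v_R = v/R = 0.007362 m/day, D_R = D/R = 0.001544 m²/day.
Peak time from v_R²t² + 2D_R t − x² = 0: t = (√(D_R² + v_R²x²) − D_R)/v_R².
√(D_R² + v_R²x²) = √(0.001544² + 0.007362² × 240²) = 1.767; v_R² = 5.420e-05.
t = (1.767 − 0.001544)/5.420e-05 = 32600 days.

32600 days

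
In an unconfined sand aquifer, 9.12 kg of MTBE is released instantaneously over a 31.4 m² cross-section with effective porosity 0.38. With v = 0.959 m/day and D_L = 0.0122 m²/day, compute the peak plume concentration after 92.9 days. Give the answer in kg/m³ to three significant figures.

The peak of an instantaneous 1D plume sits at x = vt; there the Gaussian factor is 1 and C_max = M/(n_e·A·√(4πDt)), where n_e·A is the pore area the mass is dissolved in.
√(4πDt) = √(4π × 0.0122 × 92.9) = 3.774 m, so C_max = 9.12/(0.38 × 31.4 × 3.774) = 0.203 kg/m³.

0.203 kg/m³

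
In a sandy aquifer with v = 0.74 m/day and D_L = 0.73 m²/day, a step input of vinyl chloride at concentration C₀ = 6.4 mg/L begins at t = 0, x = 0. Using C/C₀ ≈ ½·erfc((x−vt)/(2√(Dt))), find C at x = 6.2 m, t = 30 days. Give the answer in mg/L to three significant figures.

6.35 mg/L

For a continuous step input, C/C₀ ≈ ½·erfc((x−vt)/(2√(Dt))).
vt = 0.74 × 30 = 22.2 m and 2√(Dt) = 2√(0.73 × 30) = 9.359 m.
Argument (x−vt)/(2√(Dt)) = (6.2 − 22.2)/9.359 = -1.710; ½·erfc(-1.710) = 0.9922.
C = 6.4 × 0.9922 = 6.35 mg/L.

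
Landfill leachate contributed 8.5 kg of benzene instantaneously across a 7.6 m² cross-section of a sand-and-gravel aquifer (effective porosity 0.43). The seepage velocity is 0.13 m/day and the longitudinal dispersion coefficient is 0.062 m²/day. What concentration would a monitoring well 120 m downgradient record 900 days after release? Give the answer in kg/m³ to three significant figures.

For an instantaneous plane source, C(x,t) = M/(n_e·A·√(4πDt)) · exp(−(x−vt)²/(4Dt)), with n_e·A the pore (flow) area.
Plume center vt = 0.13 × 900 = 117 m, so the well at 120 m is 3 m downgradient of the peak.
√(4πDt) = 26.48 m, giving peak height M/(n_e·A·√(4πDt)) = 8.5/(0.43 × 7.6 × 26.48) = 0.09822 kg/m³.
(x−vt)²/(4Dt) = (3)²/(4 × 0.062 × 900) = 0.04032; exp(−0.04032) = 0.9605.
C = 0.09822 × 0.9605 = 0.0943 kg/m³.

0.0943 kg/m³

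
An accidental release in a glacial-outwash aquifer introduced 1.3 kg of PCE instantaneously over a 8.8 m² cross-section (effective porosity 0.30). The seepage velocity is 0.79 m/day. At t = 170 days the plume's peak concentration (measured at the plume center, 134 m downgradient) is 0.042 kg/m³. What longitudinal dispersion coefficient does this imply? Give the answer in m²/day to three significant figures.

At the plume center C_max = M/(n_e·A·√(4πDt)), so D = M²/(4πt·(n_e·A·C_max)²).
n_e·A·C_max = 0.30 × 8.8 × 0.042 = 0.1109 kg/m.
D = 1.3²/(4π × 170 × 0.1109²) = 0.0643 m²/day.

0.0643 m²/day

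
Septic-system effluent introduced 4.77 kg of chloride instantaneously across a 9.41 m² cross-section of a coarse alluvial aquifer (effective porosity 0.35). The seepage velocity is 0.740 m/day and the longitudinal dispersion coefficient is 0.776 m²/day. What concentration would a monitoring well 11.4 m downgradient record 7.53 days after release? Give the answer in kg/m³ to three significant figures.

For an instantaneous plane source, C(x,t) = M/(n_e·A·√(4πDt)) · exp(−(x−vt)²/(4Dt)), with n_e·A the pore (flow) area.
Plume center vt = 0.740 × 7.53 = 5.5722 m, so the well at 11.4 m is 5.8278 m downgradient of the peak.
√(4πDt) = 8.569 m, giving peak height M/(n_e·A·√(4πDt)) = 4.77/(0.35 × 9.41 × 8.569) = 0.1690 kg/m³.
(x−vt)²/(4Dt) = (5.8278)²/(4 × 0.776 × 7.53) = 1.453; exp(−1.453) = 0.2339.
C = 0.1690 × 0.2339 = 0.0395 kg/m³.

0.0395 kg/m³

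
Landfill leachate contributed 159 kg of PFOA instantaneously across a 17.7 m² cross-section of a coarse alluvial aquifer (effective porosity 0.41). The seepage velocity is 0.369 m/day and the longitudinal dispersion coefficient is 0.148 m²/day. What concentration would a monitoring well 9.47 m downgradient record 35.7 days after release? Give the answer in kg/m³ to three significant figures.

1.41 kg/m³

For an instantaneous plane source, C(x,t) = M/(n_e·A·√(4πDt)) · exp(−(x−vt)²/(4Dt)), with n_e·A the pore (flow) area.
Plume center vt = 0.369 × 35.7 = 13.1733 m, so the well at 9.47 m is 3.7033 m upgradient of the peak.
√(4πDt) = 8.148 m, giving peak height M/(n_e·A·√(4πDt)) = 159/(0.41 × 17.7 × 8.148) = 2.689 kg/m³.
(x−vt)²/(4Dt) = (-3.7033)²/(4 × 0.148 × 35.7) = 0.6489; exp(−0.6489) = 0.5226.
C = 2.689 × 0.5226 = 1.41 kg/m³.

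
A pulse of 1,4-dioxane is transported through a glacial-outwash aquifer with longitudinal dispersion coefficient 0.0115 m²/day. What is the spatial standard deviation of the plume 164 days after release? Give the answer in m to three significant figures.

Dispersive spreading gives a Gaussian with σ² = 2Dt; advection only shifts the center.
σ = √(2 × 0.0115 × 164) = 1.94 m.

1.94 m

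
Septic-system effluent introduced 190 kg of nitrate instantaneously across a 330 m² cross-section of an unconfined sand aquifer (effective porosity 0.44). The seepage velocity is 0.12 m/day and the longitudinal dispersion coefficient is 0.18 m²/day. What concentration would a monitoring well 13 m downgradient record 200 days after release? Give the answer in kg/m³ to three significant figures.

0.0266 kg/m³

For an instantaneous plane source, C(x,t) = M/(n_e·A·√(4πDt)) · exp(−(x−vt)²/(4Dt)), with n_e·A the pore (flow) area.
Plume center vt = 0.12 × 200 = 24 m, so the well at 13 m is 11 m upgradient of the peak.
√(4πDt) = 21.27 m, giving peak height M/(n_e·A·√(4πDt)) = 190/(0.44 × 330 × 21.27) = 0.06152 kg/m³.
(x−vt)²/(4Dt) = (-11)²/(4 × 0.18 × 200) = 0.8403; exp(−0.8403) = 0.4316.
C = 0.06152 × 0.4316 = 0.0266 kg/m³.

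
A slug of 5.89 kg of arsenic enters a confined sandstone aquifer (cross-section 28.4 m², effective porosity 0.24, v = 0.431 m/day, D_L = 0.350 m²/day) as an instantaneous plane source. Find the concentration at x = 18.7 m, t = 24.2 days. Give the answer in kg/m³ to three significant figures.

For an instantaneous plane source, C(x,t) = M/(n_e·A·√(4πDt)) · exp(−(x−vt)²/(4Dt)), with n_e·A the pore (flow) area.
Plume center vt = 0.431 × 24.2 = 10.4302 m, so the well at 18.7 m is 8.2698 m downgradient of the peak.
√(4πDt) = 10.32 m, giving peak height M/(n_e·A·√(4πDt)) = 5.89/(0.24 × 28.4 × 10.32) = 0.08373 kg/m³.
(x−vt)²/(4Dt) = (8.2698)²/(4 × 0.350 × 24.2) = 2.019; exp(−2.019) = 0.1328.
C = 0.08373 × 0.1328 = 0.0111 kg/m³.

0.0111 kg/m³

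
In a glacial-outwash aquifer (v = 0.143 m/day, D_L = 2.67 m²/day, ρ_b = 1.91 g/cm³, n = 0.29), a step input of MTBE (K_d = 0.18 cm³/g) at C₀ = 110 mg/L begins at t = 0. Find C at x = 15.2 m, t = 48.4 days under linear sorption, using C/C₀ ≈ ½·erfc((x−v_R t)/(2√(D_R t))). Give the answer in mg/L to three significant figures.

14.8 mg/L

Retardation factor R = 1 + ρ_b·K_d/n = 1 + 1.91 × 0.18/0.29 = 2.186.
Sorption retards both mechanisms: v_R = v/R = 0.06542 m/day, D_R = D/R = 1.221 m²/day.
v_R·t = 0.06542 × 48.4 = 3.166328 m; 2√(D_R t) = 15.37 m; argument = (15.2 − 3.166328)/15.37 = 0.7829.
C = C₀ × ½·erfc(0.7829) = 110 × 0.1341 = 14.8 mg/L.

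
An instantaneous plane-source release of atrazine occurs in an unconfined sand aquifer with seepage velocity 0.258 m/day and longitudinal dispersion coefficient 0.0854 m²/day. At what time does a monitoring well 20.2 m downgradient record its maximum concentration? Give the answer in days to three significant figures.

For the 1D instantaneous-source solution, setting ∂C/∂t = 0 at fixed x gives v²t² + 2Dt − x² = 0, so t = (√(D² + v²x²) − D)/v².
√(D² + v²x²) = √(0.0854² + 0.258² × 20.2²) = 5.212; v² = 0.066564.
t = (5.212 − 0.0854)/0.066564 = 77.0 days (vs. the pure-advection estimate x/v = 78.3 d).

77.0 days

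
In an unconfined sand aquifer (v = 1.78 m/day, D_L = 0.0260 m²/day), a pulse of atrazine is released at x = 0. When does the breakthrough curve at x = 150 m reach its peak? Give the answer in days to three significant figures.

For the 1D instantaneous-source solution, setting ∂C/∂t = 0 at fixed x gives v²t² + 2Dt − x² = 0, so t = (√(D² + v²x²) − D)/v².
√(D² + v²x²) = √(0.0260² + 1.78² × 150²) = 267.0; v² = 3.1684.
t = (267.0 − 0.0260)/3.1684 = 84.3 days (vs. the pure-advection estimate x/v = 84.3 d).

84.3 days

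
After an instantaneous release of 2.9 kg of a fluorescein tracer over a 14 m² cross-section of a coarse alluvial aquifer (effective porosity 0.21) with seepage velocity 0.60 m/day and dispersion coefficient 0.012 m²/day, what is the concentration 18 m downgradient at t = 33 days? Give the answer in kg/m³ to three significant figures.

0.0572 kg/m³

For an instantaneous plane source, C(x,t) = M/(n_e·A·√(4πDt)) · exp(−(x−vt)²/(4Dt)), with n_e·A the pore (flow) area.
Plume center vt = 0.60 × 33 = 19.8 m, so the well at 18 m is 1.8 m upgradient of the peak.
√(4πDt) = 2.231 m, giving peak height M/(n_e·A·√(4πDt)) = 2.9/(0.21 × 14 × 2.231) = 0.4421 kg/m³.
(x−vt)²/(4Dt) = (-1.8)²/(4 × 0.012 × 33) = 2.045; exp(−2.045) = 0.1294.
C = 0.4421 × 0.1294 = 0.0572 kg/m³.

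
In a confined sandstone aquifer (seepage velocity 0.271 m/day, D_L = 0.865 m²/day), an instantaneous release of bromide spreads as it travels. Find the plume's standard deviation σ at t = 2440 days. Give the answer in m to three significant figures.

65.0 m

Dispersive spreading gives a Gaussian with σ² = 2Dt; advection only shifts the center.
σ = √(2 × 0.865 × 2440) = 65.0 m.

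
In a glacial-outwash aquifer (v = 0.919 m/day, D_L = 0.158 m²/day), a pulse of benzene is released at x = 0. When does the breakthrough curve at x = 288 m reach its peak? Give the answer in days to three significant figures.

313 days

For the 1D instantaneous-source solution, setting ∂C/∂t = 0 at fixed x gives v²t² + 2Dt − x² = 0, so t = (√(D² + v²x²) − D)/v².
√(D² + v²x²) = √(0.158² + 0.919² × 288²) = 264.7; v² = 0.844561.
t = (264.7 − 0.158)/0.844561 = 313 days (vs. the pure-advection estimate x/v = 313 d).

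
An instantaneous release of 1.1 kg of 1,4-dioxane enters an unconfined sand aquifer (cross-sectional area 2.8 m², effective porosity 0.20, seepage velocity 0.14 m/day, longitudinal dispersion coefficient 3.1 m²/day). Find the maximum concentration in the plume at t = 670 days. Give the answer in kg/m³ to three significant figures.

0.0122 kg/m³

The peak of an instantaneous 1D plume sits at x = vt; there the Gaussian factor is 1 and C_max = M/(n_e·A·√(4πDt)), where n_e·A is the pore area the mass is dissolved in.
√(4πDt) = √(4π × 3.1 × 670) = 161.6 m, so C_max = 1.1/(0.20 × 2.8 × 161.6) = 0.0122 kg/m³.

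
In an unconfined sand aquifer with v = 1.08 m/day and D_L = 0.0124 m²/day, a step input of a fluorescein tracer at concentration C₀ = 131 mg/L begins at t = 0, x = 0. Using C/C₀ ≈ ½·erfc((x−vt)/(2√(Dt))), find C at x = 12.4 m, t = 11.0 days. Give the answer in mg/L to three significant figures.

For a continuous step input, C/C₀ ≈ ½·erfc((x−vt)/(2√(Dt))).
vt = 1.08 × 11.0 = 11.88 m and 2√(Dt) = 2√(0.0124 × 11.0) = 0.7386 m.
Argument (x−vt)/(2√(Dt)) = (12.4 − 11.88)/0.7386 = 0.7040; ½·erfc(0.7040) = 0.1597.
C = 131 × 0.1597 = 20.9 mg/L.

20.9 mg/L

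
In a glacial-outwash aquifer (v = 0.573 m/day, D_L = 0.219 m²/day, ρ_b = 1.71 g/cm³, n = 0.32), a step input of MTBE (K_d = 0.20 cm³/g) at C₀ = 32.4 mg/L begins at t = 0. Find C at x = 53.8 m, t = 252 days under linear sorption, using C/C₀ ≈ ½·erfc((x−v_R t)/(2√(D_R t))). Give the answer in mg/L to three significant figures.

Retardation factor R = 1 + ρ_b·K_d/n = 1 + 1.71 × 0.20/0.32 = 2.069.
Sorption retards both mechanisms: v_R = v/R = 0.2769 m/day, D_R = D/R = 0.1058 m²/day.
v_R·t = 0.2769 × 252 = 69.7788 m; 2√(D_R t) = 10.33 m; argument = (53.8 − 69.7788)/10.33 = -1.547.
C = C₀ × ½·erfc(-1.547) = 32.4 × 0.9857 = 31.9 mg/L.

31.9 mg/L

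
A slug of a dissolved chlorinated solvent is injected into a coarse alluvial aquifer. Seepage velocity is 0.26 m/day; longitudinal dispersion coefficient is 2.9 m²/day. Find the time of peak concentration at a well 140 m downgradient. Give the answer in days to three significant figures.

For the 1D instantaneous-source solution, setting ∂C/∂t = 0 at fixed x gives v²t² + 2Dt − x² = 0, so t = (√(D² + v²x²) − D)/v².
√(D² + v²x²) = √(2.9² + 0.26² × 140²) = 36.52; v² = 0.0676.
t = (36.52 − 2.9)/0.0676 = 497 days (vs. the pure-advection estimate x/v = 538 d).

497 days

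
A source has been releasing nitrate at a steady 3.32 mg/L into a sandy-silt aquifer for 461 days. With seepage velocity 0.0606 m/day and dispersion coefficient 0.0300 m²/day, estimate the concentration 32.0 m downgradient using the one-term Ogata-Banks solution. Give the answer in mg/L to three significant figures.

For a continuous step input, C/C₀ ≈ ½·erfc((x−vt)/(2√(Dt))).
vt = 0.0606 × 461 = 27.9366 m and 2√(Dt) = 2√(0.0300 × 461) = 7.438 m.
Argument (x−vt)/(2√(Dt)) = (32.0 − 27.9366)/7.438 = 0.5463; ½·erfc(0.5463) = 0.2199.
C = 3.32 × 0.2199 = 0.730 mg/L.

0.730 mg/L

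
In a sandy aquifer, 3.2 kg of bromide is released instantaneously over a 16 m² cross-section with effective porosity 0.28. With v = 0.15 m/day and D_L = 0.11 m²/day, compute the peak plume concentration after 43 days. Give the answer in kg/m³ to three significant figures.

The peak of an instantaneous 1D plume sits at x = vt; there the Gaussian factor is 1 and C_max = M/(n_e·A·√(4πDt)), where n_e·A is the pore area the mass is dissolved in.
√(4πDt) = √(4π × 0.11 × 43) = 7.710 m, so C_max = 3.2/(0.28 × 16 × 7.710) = 0.0926 kg/m³.

0.0926 kg/m³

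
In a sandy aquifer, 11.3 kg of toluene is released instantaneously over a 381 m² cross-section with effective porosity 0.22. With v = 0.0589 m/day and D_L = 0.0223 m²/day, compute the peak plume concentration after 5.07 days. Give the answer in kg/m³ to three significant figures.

0.113 kg/m³

The peak of an instantaneous 1D plume sits at x = vt; there the Gaussian factor is 1 and C_max = M/(n_e·A·√(4πDt)), where n_e·A is the pore area the mass is dissolved in.
√(4πDt) = √(4π × 0.0223 × 5.07) = 1.192 m, so C_max = 11.3/(0.22 × 381 × 1.192) = 0.113 kg/m³.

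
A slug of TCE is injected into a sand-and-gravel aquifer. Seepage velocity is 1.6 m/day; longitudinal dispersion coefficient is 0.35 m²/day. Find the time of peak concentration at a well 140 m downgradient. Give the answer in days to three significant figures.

For the 1D instantaneous-source solution, setting ∂C/∂t = 0 at fixed x gives v²t² + 2Dt − x² = 0, so t = (√(D² + v²x²) − D)/v².
√(D² + v²x²) = √(0.35² + 1.6² × 140²) = 224.0; v² = 2.56.
t = (224.0 − 0.35)/2.56 = 87.4 days (vs. the pure-advection estimate x/v = 87.5 d).

87.4 days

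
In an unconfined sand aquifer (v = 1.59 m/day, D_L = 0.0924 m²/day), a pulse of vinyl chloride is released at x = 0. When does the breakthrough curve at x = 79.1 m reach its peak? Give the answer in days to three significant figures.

49.7 days

For the 1D instantaneous-source solution, setting ∂C/∂t = 0 at fixed x gives v²t² + 2Dt − x² = 0, so t = (√(D² + v²x²) − D)/v².
√(D² + v²x²) = √(0.0924² + 1.59² × 79.1²) = 125.8; v² = 2.5281.
t = (125.8 − 0.0924)/2.5281 = 49.7 days (vs. the pure-advection estimate x/v = 49.7 d).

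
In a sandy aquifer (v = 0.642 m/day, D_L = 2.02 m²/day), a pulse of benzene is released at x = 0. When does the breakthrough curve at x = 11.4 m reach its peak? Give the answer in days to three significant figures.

For the 1D instantaneous-source solution, setting ∂C/∂t = 0 at fixed x gives v²t² + 2Dt − x² = 0, so t = (√(D² + v²x²) − D)/v².
√(D² + v²x²) = √(2.02² + 0.642² × 11.4²) = 7.592; v² = 0.412164.
t = (7.592 − 2.02)/0.412164 = 13.5 days (vs. the pure-advection estimate x/v = 17.8 d).

13.5 days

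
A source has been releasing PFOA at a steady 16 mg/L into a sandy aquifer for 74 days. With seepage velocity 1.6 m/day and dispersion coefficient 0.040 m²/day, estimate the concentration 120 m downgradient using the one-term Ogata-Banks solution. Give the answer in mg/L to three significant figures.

4.09 mg/L

For a continuous step input, C/C₀ ≈ ½·erfc((x−vt)/(2√(Dt))).
vt = 1.6 × 74 = 118.4 m and 2√(Dt) = 2√(0.040 × 74) = 3.441 m.
Argument (x−vt)/(2√(Dt)) = (120 − 118.4)/3.441 = 0.4650; ½·erfc(0.4650) = 0.2554.
C = 16 × 0.2554 = 4.09 mg/L.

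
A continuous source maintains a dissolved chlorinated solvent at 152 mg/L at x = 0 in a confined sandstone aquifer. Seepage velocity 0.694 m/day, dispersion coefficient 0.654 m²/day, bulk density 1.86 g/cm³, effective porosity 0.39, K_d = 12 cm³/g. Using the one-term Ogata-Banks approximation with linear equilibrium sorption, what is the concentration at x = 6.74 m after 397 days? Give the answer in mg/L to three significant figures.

38.1 mg/L

Retardation factor R = 1 + ρ_b·K_d/n = 1 + 1.86 × 12/0.39 = 58.23.
Sorption retards both mechanisms: v_R = v/R = 0.01192 m/day, D_R = D/R = 0.01123 m²/day.
v_R·t = 0.01192 × 397 = 4.73224 m; 2√(D_R t) = 4.223 m; argument = (6.74 − 4.73224)/4.223 = 0.4754.
C = C₀ × ½·erfc(0.4754) = 152 × 0.2507 = 38.1 mg/L.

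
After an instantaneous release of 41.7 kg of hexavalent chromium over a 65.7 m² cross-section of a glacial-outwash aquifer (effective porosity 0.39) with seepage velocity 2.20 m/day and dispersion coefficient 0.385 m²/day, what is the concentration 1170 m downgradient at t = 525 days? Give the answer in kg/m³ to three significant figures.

For an instantaneous plane source, C(x,t) = M/(n_e·A·√(4πDt)) · exp(−(x−vt)²/(4Dt)), with n_e·A the pore (flow) area.
Plume center vt = 2.20 × 525 = 1155 m, so the well at 1170 m is 15 m downgradient of the peak.
√(4πDt) = 50.40 m, giving peak height M/(n_e·A·√(4πDt)) = 41.7/(0.39 × 65.7 × 50.40) = 0.03229 kg/m³.
(x−vt)²/(4Dt) = (15)²/(4 × 0.385 × 525) = 0.2783; exp(−0.2783) = 0.7571.
C = 0.03229 × 0.7571 = 0.0244 kg/m³.

0.0244 kg/m³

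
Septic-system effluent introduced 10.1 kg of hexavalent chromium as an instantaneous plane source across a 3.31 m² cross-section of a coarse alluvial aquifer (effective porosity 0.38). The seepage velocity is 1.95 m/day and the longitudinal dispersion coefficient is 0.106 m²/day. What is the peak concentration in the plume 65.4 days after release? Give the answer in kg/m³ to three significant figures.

The peak of an instantaneous 1D plume sits at x = vt; there the Gaussian factor is 1 and C_max = M/(n_e·A·√(4πDt)), where n_e·A is the pore area the mass is dissolved in.
√(4πDt) = √(4π × 0.106 × 65.4) = 9.334 m, so C_max = 10.1/(0.38 × 3.31 × 9.334) = 0.860 kg/m³.

0.860 kg/m³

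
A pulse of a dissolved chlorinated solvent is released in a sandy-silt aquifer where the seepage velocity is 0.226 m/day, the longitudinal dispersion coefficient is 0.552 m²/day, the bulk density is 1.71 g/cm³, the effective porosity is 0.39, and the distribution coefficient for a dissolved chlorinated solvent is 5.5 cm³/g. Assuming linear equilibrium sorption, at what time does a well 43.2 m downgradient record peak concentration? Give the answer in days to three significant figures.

Retardation factor R = 1 + ρ_b·K_d/n = 1 + 1.71 × 5.5/0.39 = 25.12.
Sorption retards both mechanisms: v_R = v/R = 0.008997 m/day, D_R = D/R = 0.02197 m²/day.
Peak time from v_R²t² + 2D_R t − x² = 0: t = (√(D_R² + v_R²x²) − D_R)/v_R².
√(D_R² + v_R²x²) = √(0.02197² + 0.008997² × 43.2²) = 0.3893; v_R² = 8.095e-05.
t = (0.3893 − 0.02197)/8.095e-05 = 4540 days.

4540 days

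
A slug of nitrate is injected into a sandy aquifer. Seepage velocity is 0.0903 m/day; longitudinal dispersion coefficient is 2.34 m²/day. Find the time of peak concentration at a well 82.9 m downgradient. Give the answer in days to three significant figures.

675 days

For the 1D instantaneous-source solution, setting ∂C/∂t = 0 at fixed x gives v²t² + 2Dt − x² = 0, so t = (√(D² + v²x²) − D)/v².
√(D² + v²x²) = √(2.34² + 0.0903² × 82.9²) = 7.843; v² = 0.00815409.
t = (7.843 − 2.34)/0.00815409 = 675 days (vs. the pure-advection estimate x/v = 918 d).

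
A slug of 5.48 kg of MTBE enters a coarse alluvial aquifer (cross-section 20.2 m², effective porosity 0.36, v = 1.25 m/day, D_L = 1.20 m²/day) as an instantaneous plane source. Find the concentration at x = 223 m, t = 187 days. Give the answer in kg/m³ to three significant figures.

0.0125 kg/m³

For an instantaneous plane source, C(x,t) = M/(n_e·A·√(4πDt)) · exp(−(x−vt)²/(4Dt)), with n_e·A the pore (flow) area.
Plume center vt = 1.25 × 187 = 233.75 m, so the well at 223 m is 10.75 m upgradient of the peak.
√(4πDt) = 53.10 m, giving peak height M/(n_e·A·√(4πDt)) = 5.48/(0.36 × 20.2 × 53.10) = 0.01419 kg/m³.
(x−vt)²/(4Dt) = (-10.75)²/(4 × 1.20 × 187) = 0.1287; exp(−0.1287) = 0.8792.
C = 0.01419 × 0.8792 = 0.0125 kg/m³.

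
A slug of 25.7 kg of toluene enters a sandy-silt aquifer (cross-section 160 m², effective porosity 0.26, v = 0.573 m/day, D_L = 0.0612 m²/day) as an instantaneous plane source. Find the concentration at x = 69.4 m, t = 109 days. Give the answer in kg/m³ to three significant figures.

0.0111 kg/m³

For an instantaneous plane source, C(x,t) = M/(n_e·A·√(4πDt)) · exp(−(x−vt)²/(4Dt)), with n_e·A the pore (flow) area.
Plume center vt = 0.573 × 109 = 62.457 m, so the well at 69.4 m is 6.943 m downgradient of the peak.
√(4πDt) = 9.156 m, giving peak height M/(n_e·A·√(4πDt)) = 25.7/(0.26 × 160 × 9.156) = 0.06747 kg/m³.
(x−vt)²/(4Dt) = (6.943)²/(4 × 0.0612 × 109) = 1.807; exp(−1.807) = 0.1641.
C = 0.06747 × 0.1641 = 0.0111 kg/m³.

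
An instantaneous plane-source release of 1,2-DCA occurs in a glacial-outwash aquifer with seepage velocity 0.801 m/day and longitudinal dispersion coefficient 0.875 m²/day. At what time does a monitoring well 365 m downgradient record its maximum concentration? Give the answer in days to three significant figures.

454 days

For the 1D instantaneous-source solution, setting ∂C/∂t = 0 at fixed x gives v²t² + 2Dt − x² = 0, so t = (√(D² + v²x²) − D)/v².
√(D² + v²x²) = √(0.875² + 0.801² × 365²) = 292.4; v² = 0.641601.
t = (292.4 − 0.875)/0.641601 = 454 days (vs. the pure-advection estimate x/v = 456 d).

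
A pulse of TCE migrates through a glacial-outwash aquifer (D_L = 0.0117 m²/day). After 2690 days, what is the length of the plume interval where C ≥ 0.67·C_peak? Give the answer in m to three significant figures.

14.2 m

The plume is Gaussian with σ = √(2Dt) = √(2 × 0.0117 × 2690) = 7.934 m.
C/C_peak = exp(−Δx²/(2σ²)) = 0.67 ⇒ Δx = σ·√(−2 ln 0.67) = 7.934 × 0.8950 = 7.101 m.
Width = 2Δx = 14.2 m.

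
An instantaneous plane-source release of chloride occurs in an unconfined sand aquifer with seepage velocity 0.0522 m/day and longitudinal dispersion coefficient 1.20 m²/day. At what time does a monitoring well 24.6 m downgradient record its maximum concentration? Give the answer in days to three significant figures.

For the 1D instantaneous-source solution, setting ∂C/∂t = 0 at fixed x gives v²t² + 2Dt − x² = 0, so t = (√(D² + v²x²) − D)/v².
√(D² + v²x²) = √(1.20² + 0.0522² × 24.6²) = 1.758; v² = 0.00272484.
t = (1.758 − 1.20)/0.00272484 = 205 days (vs. the pure-advection estimate x/v = 471 d).

205 days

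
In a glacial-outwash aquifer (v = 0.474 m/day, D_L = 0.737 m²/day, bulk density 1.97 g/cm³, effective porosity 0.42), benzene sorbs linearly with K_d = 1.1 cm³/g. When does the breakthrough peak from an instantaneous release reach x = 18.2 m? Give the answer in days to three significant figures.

217 days

Retardation factor R = 1 + ρ_b·K_d/n = 1 + 1.97 × 1.1/0.42 = 6.160.
Sorption retards both mechanisms: v_R = v/R = 0.07695 m/day, D_R = D/R = 0.1196 m²/day.
Peak time from v_R²t² + 2D_R t − x² = 0: t = (√(D_R² + v_R²x²) − D_R)/v_R².
√(D_R² + v_R²x²) = √(0.1196² + 0.07695² × 18.2²) = 1.406; v_R² = 0.005921.
t = (1.406 − 0.1196)/0.005921 = 217 days.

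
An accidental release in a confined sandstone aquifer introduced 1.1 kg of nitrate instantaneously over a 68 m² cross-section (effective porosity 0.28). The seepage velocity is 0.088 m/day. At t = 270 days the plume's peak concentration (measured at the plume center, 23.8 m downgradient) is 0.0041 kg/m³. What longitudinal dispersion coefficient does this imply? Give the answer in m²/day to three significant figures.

At the plume center C_max = M/(n_e·A·√(4πDt)), so D = M²/(4πt·(n_e·A·C_max)²).
n_e·A·C_max = 0.28 × 68 × 0.0041 = 0.07806 kg/m.
D = 1.1²/(4π × 270 × 0.07806²) = 0.0585 m²/day.

0.0585 m²/day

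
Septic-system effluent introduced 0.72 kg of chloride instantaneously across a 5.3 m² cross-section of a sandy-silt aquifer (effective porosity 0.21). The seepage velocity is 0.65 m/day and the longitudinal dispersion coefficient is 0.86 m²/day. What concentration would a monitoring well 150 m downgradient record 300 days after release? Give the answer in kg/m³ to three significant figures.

0.00160 kg/m³

For an instantaneous plane source, C(x,t) = M/(n_e·A·√(4πDt)) · exp(−(x−vt)²/(4Dt)), with n_e·A the pore (flow) area.
Plume center vt = 0.65 × 300 = 195 m, so the well at 150 m is 45 m upgradient of the peak.
√(4πDt) = 56.94 m, giving peak height M/(n_e·A·√(4πDt)) = 0.72/(0.21 × 5.3 × 56.94) = 0.01136 kg/m³.
(x−vt)²/(4Dt) = (-45)²/(4 × 0.86 × 300) = 1.962; exp(−1.962) = 0.1406.
C = 0.01136 × 0.1406 = 0.00160 kg/m³.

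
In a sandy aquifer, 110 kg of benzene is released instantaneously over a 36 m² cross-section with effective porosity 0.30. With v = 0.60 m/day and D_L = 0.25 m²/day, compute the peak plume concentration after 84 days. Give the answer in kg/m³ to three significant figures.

The peak of an instantaneous 1D plume sits at x = vt; there the Gaussian factor is 1 and C_max = M/(n_e·A·√(4πDt)), where n_e·A is the pore area the mass is dissolved in.
√(4πDt) = √(4π × 0.25 × 84) = 16.24 m, so C_max = 110/(0.30 × 36 × 16.24) = 0.627 kg/m³.

0.627 kg/m³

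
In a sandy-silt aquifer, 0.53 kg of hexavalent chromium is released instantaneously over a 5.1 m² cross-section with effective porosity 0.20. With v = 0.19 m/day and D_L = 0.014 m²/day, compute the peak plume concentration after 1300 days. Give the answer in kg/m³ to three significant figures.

The peak of an instantaneous 1D plume sits at x = vt; there the Gaussian factor is 1 and C_max = M/(n_e·A·√(4πDt)), where n_e·A is the pore area the mass is dissolved in.
√(4πDt) = √(4π × 0.014 × 1300) = 15.12 m, so C_max = 0.53/(0.20 × 5.1 × 15.12) = 0.0344 kg/m³.

0.0344 kg/m³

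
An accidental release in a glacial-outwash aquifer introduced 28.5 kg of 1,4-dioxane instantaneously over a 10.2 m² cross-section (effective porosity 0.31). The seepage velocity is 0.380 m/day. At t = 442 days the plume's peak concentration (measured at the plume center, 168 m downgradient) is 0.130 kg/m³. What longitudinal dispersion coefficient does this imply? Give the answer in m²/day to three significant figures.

0.865 m²/day

At the plume center C_max = M/(n_e·A·√(4πDt)), so D = M²/(4πt·(n_e·A·C_max)²).
n_e·A·C_max = 0.31 × 10.2 × 0.130 = 0.4111 kg/m.
D = 28.5²/(4π × 442 × 0.4111²) = 0.865 m²/day.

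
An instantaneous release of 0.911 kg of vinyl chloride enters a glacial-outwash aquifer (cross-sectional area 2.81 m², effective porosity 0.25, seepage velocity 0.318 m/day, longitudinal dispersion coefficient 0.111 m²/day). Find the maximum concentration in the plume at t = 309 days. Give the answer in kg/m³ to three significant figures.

The peak of an instantaneous 1D plume sits at x = vt; there the Gaussian factor is 1 and C_max = M/(n_e·A·√(4πDt)), where n_e·A is the pore area the mass is dissolved in.
√(4πDt) = √(4π × 0.111 × 309) = 20.76 m, so C_max = 0.911/(0.25 × 2.81 × 20.76) = 0.0625 kg/m³.

0.0625 kg/m³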